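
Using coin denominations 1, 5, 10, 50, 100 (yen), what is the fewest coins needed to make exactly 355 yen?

Use the largest denomination that fits, subtract, and repeat.
355 = 3×100 + 1×50 + 1×5
Total coins = 3 + 1 + 1 = 5

5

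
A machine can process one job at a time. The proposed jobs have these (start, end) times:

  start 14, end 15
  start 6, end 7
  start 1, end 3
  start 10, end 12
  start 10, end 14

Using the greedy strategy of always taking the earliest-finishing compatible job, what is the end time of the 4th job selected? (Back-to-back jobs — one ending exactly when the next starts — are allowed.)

15

By end time: (1,3), (6,7), (10,12), (10,14), (14,15).
Pick (1,3); next start ≥ 3 → (6,7); next start ≥ 7 → (10,12); next start ≥ 12 → (14,15).
Selected: (1,3) (6,7) (10,12) (14,15)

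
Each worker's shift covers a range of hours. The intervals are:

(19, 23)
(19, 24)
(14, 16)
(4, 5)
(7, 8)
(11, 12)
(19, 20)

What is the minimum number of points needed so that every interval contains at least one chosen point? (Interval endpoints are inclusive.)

Process intervals by earliest right end; each time one isn't hit yet, stab at its right endpoint.
Sorted: [4,5] [7,8] [11,12] [14,16] [19,20] [19,23] [19,24]
{[4,5]} hit by 5; {[7,8]} hit by 8; {[11,12]} hit by 12; {[14,16]} hit by 16; {[19,20],[19,23],[19,24]} hit by 20.
Points: 5, 8, 12, 16, 20 (5 total).

5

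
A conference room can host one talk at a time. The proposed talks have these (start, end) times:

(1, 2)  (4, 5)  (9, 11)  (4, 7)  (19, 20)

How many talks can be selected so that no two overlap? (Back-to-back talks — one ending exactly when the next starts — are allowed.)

4

By end time: (1,2), (4,5), (4,7), (9,11), (19,20).
Pick (1,2); next start ≥ 2 → (4,5); next start ≥ 5 → (9,11); next start ≥ 11 → (19,20).
Selected 4 talks.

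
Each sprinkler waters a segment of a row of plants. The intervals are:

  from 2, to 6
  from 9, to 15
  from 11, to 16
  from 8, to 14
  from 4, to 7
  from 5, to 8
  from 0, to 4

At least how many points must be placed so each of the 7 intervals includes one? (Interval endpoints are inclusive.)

3

Sorted: [0,4] [2,6] [4,7] [5,8] [8,14] [9,15] [11,16]
{[0,4],[2,6],[4,7]} hit by 4; {[5,8],[8,14]} hit by 8; {[9,15],[11,16]} hit by 15.
Points: 4, 8, 15 (3 total).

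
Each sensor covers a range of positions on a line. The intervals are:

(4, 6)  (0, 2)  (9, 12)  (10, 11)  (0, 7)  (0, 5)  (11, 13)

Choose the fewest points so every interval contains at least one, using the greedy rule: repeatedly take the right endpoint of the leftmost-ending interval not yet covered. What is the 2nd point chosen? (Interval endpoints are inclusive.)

Sort by right endpoint; whenever an interval is uncovered, place a point at its right end.
By right end: [0,2]  [0,5]  [4,6]  [0,7]  [10,11]  [9,12]  [11,13]
[0,2] uncovered → point at 2; [4,6] uncovered → point at 6; [10,11] uncovered → point at 11.
Points: 2, 6, 11 (3 total).

6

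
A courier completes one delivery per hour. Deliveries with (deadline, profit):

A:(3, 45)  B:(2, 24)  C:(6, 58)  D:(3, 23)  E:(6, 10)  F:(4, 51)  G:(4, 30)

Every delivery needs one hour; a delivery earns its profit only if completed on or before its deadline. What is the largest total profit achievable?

Sort by profit descending; place each in the latest free slot ≤ its deadline.
Profit order: C=58 F=51 A=45 G=30 B=24 D=23 E=10
Assign: C→slot 6, F→slot 4, A→slot 3, G→slot 2, B→slot 1, D skipped, E→slot 5.
Slots: [1:B] [2:G] [3:A] [4:F] [5:E] [6:C]
Profit = 24 + 30 + 45 + 51 + 10 + 58 = 218

218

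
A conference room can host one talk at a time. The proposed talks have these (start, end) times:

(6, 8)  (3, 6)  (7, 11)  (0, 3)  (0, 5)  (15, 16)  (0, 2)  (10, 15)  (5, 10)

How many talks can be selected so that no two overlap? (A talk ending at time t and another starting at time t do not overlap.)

5

Sort by end time and greedily take each interval whose start is ≥ the last chosen end.
Sorted by end: (0,2)  (0,3)  (0,5)  (3,6)  (6,8)  (5,10)  (7,11)  (10,15)  (15,16)
take (0,2); skip (0,5); take (3,6); take (6,8); take (10,15); take (15,16).
Selected 5 talks.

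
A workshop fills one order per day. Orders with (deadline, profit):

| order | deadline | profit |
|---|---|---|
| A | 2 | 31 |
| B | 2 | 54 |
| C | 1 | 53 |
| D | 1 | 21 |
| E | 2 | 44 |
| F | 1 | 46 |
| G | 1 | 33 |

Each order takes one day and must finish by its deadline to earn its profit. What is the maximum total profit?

107

Sort by profit descending; place each in the latest free slot ≤ its deadline.
By profit: B(d2,54), C(d1,53), F(d1,46), E(d2,44), G(d1,33), A(d2,31), D(d1,21)
B→slot 2; C→slot 1; F skipped; E skipped; G skipped; A skipped; D skipped.
Profit = 53 + 54 = 107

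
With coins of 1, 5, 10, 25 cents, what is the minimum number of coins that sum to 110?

5

Greedy: take as many of the largest coin as possible, then repeat with the remainder.
110 = 4×25 + 1×10
Total coins = 4 + 1 = 5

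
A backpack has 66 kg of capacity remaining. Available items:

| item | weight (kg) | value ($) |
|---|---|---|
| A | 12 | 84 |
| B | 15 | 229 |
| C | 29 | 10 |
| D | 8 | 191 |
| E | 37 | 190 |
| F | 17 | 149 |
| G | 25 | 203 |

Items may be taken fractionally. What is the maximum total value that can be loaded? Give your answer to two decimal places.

779.00

Sort by value per unit weight and fill in that order.
Ratios (sorted): D 23.88, B 15.27, F 8.76, G 8.12, A 7.00, E 5.14, C 0.34
take D (8 @ 191); take B (15 @ 229); take F (17 @ 149); take G (25 @ 203); take 1/12 of A → 7.00. Capacity used 66/66.
Total value = 779.00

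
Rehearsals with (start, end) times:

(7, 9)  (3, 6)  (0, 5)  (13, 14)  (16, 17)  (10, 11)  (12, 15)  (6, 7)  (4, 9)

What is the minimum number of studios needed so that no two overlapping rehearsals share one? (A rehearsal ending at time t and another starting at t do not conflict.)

starts: [0, 3, 4, 6, 7, 10, 12, 13, 16]
ends:   [5, 6, 7, 9, 9, 11, 14, 15, 17]
s0→1 s3→2 s4→3  — peak 3.

3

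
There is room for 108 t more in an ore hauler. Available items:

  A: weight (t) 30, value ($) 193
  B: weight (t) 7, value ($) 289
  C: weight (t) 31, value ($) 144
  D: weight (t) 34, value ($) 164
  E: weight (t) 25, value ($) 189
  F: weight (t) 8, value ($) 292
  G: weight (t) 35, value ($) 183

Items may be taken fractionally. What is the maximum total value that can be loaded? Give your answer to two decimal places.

1160.47

Sort by value per unit weight and fill in that order.
Order: B (289/7=41.29) > F (292/8=36.50) > E (189/25=7.56) > A (193/30=6.43) > G (183/35=5.23) > D (164/34=4.82) > C (144/31=4.65)
Fill: take B (7 @ 289) → take F (8 @ 292) → take E (25 @ 189) → take A (30 @ 193) → take G (35 @ 183) → take 3/34 of D → 14.47; 108/108 used.
Total value = 1160.47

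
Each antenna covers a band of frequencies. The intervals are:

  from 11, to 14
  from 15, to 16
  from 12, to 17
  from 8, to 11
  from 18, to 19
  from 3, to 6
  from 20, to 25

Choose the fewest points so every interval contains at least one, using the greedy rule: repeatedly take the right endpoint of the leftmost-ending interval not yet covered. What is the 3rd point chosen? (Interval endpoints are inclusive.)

16

By right end: [3,6]  [8,11]  [11,14]  [15,16]  [12,17]  [18,19]  [20,25]
[3,6] uncovered → point at 6; [8,11] uncovered → point at 11; [15,16] uncovered → point at 16; [18,19] uncovered → point at 19; [20,25] uncovered → point at 25.
Points: 6, 11, 16, 19, 25 (5 total).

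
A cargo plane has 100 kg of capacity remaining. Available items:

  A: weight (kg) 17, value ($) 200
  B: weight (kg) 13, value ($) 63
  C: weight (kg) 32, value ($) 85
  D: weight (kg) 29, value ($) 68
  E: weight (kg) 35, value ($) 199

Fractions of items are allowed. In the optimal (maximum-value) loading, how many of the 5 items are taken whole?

4

Sort by value per unit weight and fill in that order.
Ratios (sorted): A 11.76, E 5.69, B 4.85, C 2.66, D 2.34
take A (17 @ 200); take E (35 @ 199); take B (13 @ 63); take C (32 @ 85); take 3/29 of D → 7.03. Capacity used 100/100.
4 item(s) taken whole; one partial (take 3/29 of D).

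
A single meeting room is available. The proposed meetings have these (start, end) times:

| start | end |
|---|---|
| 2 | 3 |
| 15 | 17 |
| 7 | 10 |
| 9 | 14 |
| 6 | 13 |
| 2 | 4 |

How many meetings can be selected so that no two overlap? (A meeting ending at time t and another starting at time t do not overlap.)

3

Sort by end time and greedily take each interval whose start is ≥ the last chosen end.
By end time: (2,3), (2,4), (7,10), (6,13), (9,14), (15,17).
Pick (2,3); next start ≥ 3 → (7,10); next start ≥ 10 → (15,17).
Selected 3 meetings.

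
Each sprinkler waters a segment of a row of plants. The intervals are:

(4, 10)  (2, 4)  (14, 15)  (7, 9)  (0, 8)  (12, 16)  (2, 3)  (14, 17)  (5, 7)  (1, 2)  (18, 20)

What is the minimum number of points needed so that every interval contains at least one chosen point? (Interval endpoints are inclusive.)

4

Process intervals by earliest right end; each time one isn't hit yet, stab at its right endpoint.
By right end: [1,2]  [2,3]  [2,4]  [5,7]  [0,8]  [7,9]  [4,10]  [14,15]  [12,16]  [14,17]  [18,20]
[1,2] uncovered → point at 2; [5,7] uncovered → point at 7; [14,15] uncovered → point at 15; [18,20] uncovered → point at 20.
Points: 2, 7, 15, 20 (4 total).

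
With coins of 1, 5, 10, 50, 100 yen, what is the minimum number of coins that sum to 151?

151 = 1×100 + 1×50 + 1×1
Total coins = 1 + 1 + 1 = 3

3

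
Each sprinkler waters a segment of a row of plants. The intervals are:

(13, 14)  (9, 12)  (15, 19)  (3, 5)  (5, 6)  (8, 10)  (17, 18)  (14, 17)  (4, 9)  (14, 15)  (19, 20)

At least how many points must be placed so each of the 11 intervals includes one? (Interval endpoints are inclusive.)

Process intervals by earliest right end; each time one isn't hit yet, stab at its right endpoint.
By right end: [3,5]  [5,6]  [4,9]  [8,10]  [9,12]  [13,14]  [14,15]  [14,17]  [17,18]  [15,19]  [19,20]
[3,5] uncovered → point at 5; [8,10] uncovered → point at 10; [13,14] uncovered → point at 14; [17,18] uncovered → point at 18; [19,20] uncovered → point at 20.
Points: 5, 10, 14, 18, 20 (5 total).

5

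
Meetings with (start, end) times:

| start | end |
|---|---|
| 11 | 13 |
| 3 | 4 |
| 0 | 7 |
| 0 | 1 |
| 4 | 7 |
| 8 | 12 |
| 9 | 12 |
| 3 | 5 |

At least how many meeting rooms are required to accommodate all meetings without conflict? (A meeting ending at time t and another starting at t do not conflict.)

The answer is the maximum number of intervals overlapping at any instant.
starts: [0, 0, 3, 3, 4, 8, 9, 11]
ends:   [1, 4, 5, 7, 7, 12, 12, 13]
s0→1 s0→2 e1→1 s3→2 s3→3  — peak 3.

3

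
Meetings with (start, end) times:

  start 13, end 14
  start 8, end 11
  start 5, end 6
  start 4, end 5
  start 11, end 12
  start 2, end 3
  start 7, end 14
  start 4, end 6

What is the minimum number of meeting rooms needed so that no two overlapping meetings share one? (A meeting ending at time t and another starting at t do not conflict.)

Count concurrent intervals with a sweep; the peak is the room count.
Events (time:±→running): 2:+→1 3:-→0 4:+→1 4:+→2 … peak 2.

2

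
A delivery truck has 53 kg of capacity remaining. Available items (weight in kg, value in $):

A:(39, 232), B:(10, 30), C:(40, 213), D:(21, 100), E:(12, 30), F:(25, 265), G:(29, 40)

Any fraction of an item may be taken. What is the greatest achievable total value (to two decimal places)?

Order: F (265/25=10.60) > A (232/39=5.95) > C (213/40=5.33) > D (100/21=4.76) > B (30/10=3.00) > E (30/12=2.50) > G (40/29=1.38)
Fill: take F (25 @ 265) → take 28/39 of A → 166.56; 53/53 used.
Total value = 431.56

431.56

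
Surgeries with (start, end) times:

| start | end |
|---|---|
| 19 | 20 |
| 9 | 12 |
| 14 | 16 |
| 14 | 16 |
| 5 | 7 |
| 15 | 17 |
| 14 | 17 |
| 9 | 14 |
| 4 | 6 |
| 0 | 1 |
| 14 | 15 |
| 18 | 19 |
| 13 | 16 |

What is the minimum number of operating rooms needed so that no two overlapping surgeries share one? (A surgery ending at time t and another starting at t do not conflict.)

5

Events (time:±→running): 0:+→1 1:-→0 4:+→1 5:+→2 6:-→1 7:-→0 9:+→1 9:+→2 12:-→1 13:+→2 14:-→1 14:+→2 14:+→3 14:+→4 14:+→5 … peak 5.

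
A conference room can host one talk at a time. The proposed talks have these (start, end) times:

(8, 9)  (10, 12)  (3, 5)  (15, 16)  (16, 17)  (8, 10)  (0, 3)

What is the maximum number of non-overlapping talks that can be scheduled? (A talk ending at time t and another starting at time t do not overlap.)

6

Greedy by earliest finish: after sorting by end time, pick each interval compatible with the last pick.
Sorted by end: (0,3)  (3,5)  (8,9)  (8,10)  (10,12)  (15,16)  (16,17)
take (0,3); take (3,5); take (8,9); skip (8,10); take (10,12); take (15,16); take (16,17).
Selected 6 talks.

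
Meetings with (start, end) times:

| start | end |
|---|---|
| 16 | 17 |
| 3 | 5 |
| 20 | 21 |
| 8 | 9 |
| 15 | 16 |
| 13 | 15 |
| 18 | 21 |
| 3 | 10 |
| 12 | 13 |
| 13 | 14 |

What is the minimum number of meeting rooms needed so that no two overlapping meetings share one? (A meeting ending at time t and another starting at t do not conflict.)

Count concurrent intervals with a sweep; the peak is the room count.
starts: [3, 3, 8, 12, 13, 13, 15, 16, 18, 20]
ends:   [5, 9, 10, 13, 14, 15, 16, 17, 21, 21]
s3→1 s3→2  — peak 2.

2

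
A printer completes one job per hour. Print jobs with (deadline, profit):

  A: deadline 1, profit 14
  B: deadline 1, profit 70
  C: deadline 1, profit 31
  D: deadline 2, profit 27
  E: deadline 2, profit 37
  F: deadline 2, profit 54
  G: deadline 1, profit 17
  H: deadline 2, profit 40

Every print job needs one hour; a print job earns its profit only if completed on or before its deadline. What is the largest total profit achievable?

Profit order: B=70 F=54 H=40 E=37 C=31 D=27 G=17 A=14
Assign: B→slot 1, F→slot 2, H skipped, E skipped, C skipped, D skipped, G skipped, A skipped.
Slots: [1:B] [2:F]
Profit = 70 + 54 = 124

124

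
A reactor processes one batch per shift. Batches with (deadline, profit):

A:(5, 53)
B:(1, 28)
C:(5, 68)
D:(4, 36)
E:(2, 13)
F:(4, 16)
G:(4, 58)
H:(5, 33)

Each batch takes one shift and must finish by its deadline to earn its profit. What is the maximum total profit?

Take jobs in profit order; each goes to the latest open slot no later than its deadline.
Profit order: C=68 G=58 A=53 D=36 H=33 B=28 F=16 E=13
Assign: C→slot 5, G→slot 4, A→slot 3, D→slot 2, H→slot 1, B skipped, F skipped, E skipped.
Slots: [1:H] [2:D] [3:A] [4:G] [5:C]
Profit = 33 + 36 + 53 + 58 + 68 = 248

248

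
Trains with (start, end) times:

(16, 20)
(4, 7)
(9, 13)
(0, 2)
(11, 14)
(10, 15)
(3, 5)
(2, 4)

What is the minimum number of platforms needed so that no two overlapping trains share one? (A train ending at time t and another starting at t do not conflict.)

Count concurrent intervals with a sweep; the peak is the room count.
Events (time:±→running): 0:+→1 2:-→0 2:+→1 3:+→2 4:-→1 4:+→2 5:-→1 7:-→0 9:+→1 10:+→2 11:+→3 … peak 3.

3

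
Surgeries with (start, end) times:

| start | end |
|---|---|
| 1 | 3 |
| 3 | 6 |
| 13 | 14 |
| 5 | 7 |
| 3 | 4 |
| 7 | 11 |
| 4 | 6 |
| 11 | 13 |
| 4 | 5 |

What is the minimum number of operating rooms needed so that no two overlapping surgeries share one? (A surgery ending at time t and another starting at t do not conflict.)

Count concurrent intervals with a sweep; the peak is the room count.
starts: [1, 3, 3, 4, 4, 5, 7, 11, 13]
ends:   [3, 4, 5, 6, 6, 7, 11, 13, 14]
s1→1 e3→0 s3→1 s3→2 e4→1 s4→2 s4→3  — peak 3.

3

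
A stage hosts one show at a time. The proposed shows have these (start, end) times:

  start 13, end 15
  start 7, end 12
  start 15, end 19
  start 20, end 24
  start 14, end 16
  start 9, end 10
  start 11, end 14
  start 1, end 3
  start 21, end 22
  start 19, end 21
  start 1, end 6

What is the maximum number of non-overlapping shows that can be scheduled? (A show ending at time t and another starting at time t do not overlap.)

Greedy by earliest finish: after sorting by end time, pick each interval compatible with the last pick.
By end time: (1,3), (1,6), (9,10), (7,12), (11,14), (13,15), (14,16), (15,19), (19,21), (21,22), (20,24).
Pick (1,3); next start ≥ 3 → (9,10); next start ≥ 10 → (11,14); next start ≥ 14 → (14,16); next start ≥ 16 → (19,21); next start ≥ 21 → (21,22).
Selected 6 shows.

6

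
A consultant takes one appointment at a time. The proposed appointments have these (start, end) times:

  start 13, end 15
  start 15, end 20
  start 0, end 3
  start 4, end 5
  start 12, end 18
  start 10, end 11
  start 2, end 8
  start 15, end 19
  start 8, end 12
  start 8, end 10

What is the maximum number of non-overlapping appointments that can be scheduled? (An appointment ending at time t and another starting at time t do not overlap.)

6

By end time: (0,3), (4,5), (2,8), (8,10), (10,11), (8,12), (13,15), (12,18), (15,19), (15,20).
Pick (0,3); next start ≥ 3 → (4,5); next start ≥ 5 → (8,10); next start ≥ 10 → (10,11); next start ≥ 11 → (13,15); next start ≥ 15 → (15,19).
Selected 6 appointments.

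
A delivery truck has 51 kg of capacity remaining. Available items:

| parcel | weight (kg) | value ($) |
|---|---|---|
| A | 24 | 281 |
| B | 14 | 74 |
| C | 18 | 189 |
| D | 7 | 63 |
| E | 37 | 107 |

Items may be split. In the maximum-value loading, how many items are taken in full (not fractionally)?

3

Sort by value per unit weight and fill in that order.
Order: A (281/24=11.71) > C (189/18=10.50) > D (63/7=9.00) > B (74/14=5.29) > E (107/37=2.89)
Fill: take A (24 @ 281) → take C (18 @ 189) → take D (7 @ 63) → take 2/14 of B → 10.57; 51/51 used.
3 item(s) taken whole; one partial (take 2/14 of B).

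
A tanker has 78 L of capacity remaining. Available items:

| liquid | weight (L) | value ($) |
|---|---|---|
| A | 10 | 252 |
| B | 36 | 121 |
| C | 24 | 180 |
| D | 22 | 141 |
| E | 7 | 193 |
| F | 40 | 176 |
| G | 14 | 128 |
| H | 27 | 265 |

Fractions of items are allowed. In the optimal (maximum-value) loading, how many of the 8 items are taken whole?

4

Greedy by value/weight ratio, highest first.
Ratios (sorted): E 27.57, A 25.20, H 9.81, G 9.14, C 7.50, D 6.41, F 4.40, B 3.36
take E (7 @ 193); take A (10 @ 252); take H (27 @ 265); take G (14 @ 128); take 20/24 of C → 150.00. Capacity used 78/78.
4 item(s) taken whole; one partial (take 20/24 of C).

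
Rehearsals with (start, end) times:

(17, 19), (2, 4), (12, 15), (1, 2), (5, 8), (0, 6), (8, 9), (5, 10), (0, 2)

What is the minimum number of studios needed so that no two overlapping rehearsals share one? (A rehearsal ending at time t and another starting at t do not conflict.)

Count concurrent intervals with a sweep; the peak is the room count.
starts: [0, 0, 1, 2, 5, 5, 8, 12, 17]
ends:   [2, 2, 4, 6, 8, 9, 10, 15, 19]
s0→1 s0→2 s1→3  — peak 3.

3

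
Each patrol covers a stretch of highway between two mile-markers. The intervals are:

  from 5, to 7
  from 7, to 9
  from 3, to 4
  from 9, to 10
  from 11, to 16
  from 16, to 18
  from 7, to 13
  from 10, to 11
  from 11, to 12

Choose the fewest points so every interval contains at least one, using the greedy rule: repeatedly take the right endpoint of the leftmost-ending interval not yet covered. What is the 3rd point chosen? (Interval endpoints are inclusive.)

By right end: [3,4]  [5,7]  [7,9]  [9,10]  [10,11]  [11,12]  [7,13]  [11,16]  [16,18]
[3,4] uncovered → point at 4; [5,7] uncovered → point at 7; [9,10] uncovered → point at 10; [11,12] uncovered → point at 12; [16,18] uncovered → point at 18.
Points: 4, 7, 10, 12, 18 (5 total).

10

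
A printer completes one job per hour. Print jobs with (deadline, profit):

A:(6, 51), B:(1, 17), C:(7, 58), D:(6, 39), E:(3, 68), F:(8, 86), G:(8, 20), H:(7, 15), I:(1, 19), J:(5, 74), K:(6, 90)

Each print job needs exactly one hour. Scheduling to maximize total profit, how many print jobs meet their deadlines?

8

Take jobs in profit order; each goes to the latest open slot no later than its deadline.
By profit: K(d6,90), F(d8,86), J(d5,74), E(d3,68), C(d7,58), A(d6,51), D(d6,39), G(d8,20), I(d1,19), B(d1,17), H(d7,15)
K→slot 6; F→slot 8; J→slot 5; E→slot 3; C→slot 7; A→slot 4; D→slot 2; G→slot 1; I skipped; B skipped; H skipped.
8 of 11 scheduled.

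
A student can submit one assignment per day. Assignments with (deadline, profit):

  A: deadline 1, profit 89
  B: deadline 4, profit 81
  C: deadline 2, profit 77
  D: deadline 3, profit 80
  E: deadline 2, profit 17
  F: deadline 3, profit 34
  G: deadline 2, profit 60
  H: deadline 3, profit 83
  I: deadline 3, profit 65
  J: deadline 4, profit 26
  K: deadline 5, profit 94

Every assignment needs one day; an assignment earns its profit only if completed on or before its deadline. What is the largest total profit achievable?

427

By profit: K(d5,94), A(d1,89), H(d3,83), B(d4,81), D(d3,80), C(d2,77), I(d3,65), G(d2,60), F(d3,34), J(d4,26), E(d2,17)
K→slot 5; A→slot 1; H→slot 3; B→slot 4; D→slot 2; C skipped; I skipped; G skipped; F skipped; J skipped; E skipped.
Profit = 89 + 80 + 83 + 81 + 94 = 427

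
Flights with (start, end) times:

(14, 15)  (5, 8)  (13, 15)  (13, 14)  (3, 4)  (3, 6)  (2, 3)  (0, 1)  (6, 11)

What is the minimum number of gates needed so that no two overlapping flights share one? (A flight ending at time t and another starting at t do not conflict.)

2

Count concurrent intervals with a sweep; the peak is the room count.
Events (time:±→running): 0:+→1 1:-→0 2:+→1 3:-→0 3:+→1 3:+→2 … peak 2.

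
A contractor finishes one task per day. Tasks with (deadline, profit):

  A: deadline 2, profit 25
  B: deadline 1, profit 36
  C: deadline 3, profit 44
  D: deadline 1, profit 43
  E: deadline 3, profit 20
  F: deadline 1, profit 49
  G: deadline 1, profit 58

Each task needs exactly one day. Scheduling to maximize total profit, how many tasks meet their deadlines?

3

Profit order: G=58 F=49 C=44 D=43 B=36 A=25 E=20
Assign: G→slot 1, F skipped, C→slot 3, D skipped, B skipped, A→slot 2, E skipped.
Slots: [1:G] [2:A] [3:C]
3 of 7 scheduled.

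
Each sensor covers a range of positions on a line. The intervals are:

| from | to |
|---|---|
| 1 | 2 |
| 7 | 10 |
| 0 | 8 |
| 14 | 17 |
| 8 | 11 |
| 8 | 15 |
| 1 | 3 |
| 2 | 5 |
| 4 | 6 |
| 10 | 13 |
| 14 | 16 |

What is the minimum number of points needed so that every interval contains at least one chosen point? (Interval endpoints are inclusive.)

4

Process intervals by earliest right end; each time one isn't hit yet, stab at its right endpoint.
By right end: [1,2]  [1,3]  [2,5]  [4,6]  [0,8]  [7,10]  [8,11]  [10,13]  [8,15]  [14,16]  [14,17]
[1,2] uncovered → point at 2; [4,6] uncovered → point at 6; [7,10] uncovered → point at 10; [14,16] uncovered → point at 16.
Points: 2, 6, 10, 16 (4 total).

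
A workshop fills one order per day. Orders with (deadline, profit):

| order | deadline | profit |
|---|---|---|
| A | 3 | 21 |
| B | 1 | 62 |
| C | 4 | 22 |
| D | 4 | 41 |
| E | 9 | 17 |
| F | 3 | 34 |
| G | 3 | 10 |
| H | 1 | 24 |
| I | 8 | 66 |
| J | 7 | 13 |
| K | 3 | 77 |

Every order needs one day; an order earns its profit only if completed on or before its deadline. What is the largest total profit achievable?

Profit order: K=77 I=66 B=62 D=41 F=34 H=24 C=22 A=21 E=17 J=13 G=10
Assign: K→slot 3, I→slot 8, B→slot 1, D→slot 4, F→slot 2, H skipped, C skipped, A skipped, E→slot 9, J→slot 7, G skipped.
Slots: [1:B] [2:F] [3:K] [4:D] [7:J] [8:I] [9:E]
Profit = 62 + 34 + 77 + 41 + 13 + 66 + 17 = 310

310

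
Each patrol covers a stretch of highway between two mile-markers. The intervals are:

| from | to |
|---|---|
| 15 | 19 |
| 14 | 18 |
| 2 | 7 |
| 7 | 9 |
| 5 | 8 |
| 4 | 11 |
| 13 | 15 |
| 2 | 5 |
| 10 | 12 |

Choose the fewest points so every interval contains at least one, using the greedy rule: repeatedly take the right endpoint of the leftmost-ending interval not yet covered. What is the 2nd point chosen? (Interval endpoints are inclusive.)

Sorted: [2,5] [2,7] [5,8] [7,9] [4,11] [10,12] [13,15] [14,18] [15,19]
{[2,5],[2,7],[5,8]} hit by 5; {[7,9],[4,11]} hit by 9; {[10,12]} hit by 12; {[13,15],[14,18],[15,19]} hit by 15.
Points: 5, 9, 12, 15 (4 total).

9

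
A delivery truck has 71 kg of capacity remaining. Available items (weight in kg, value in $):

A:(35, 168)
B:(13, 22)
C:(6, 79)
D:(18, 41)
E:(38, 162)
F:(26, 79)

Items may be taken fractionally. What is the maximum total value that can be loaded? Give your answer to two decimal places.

Greedy by value/weight ratio, highest first.
Order: C (79/6=13.17) > A (168/35=4.80) > E (162/38=4.26) > F (79/26=3.04) > D (41/18=2.28) > B (22/13=1.69)
Fill: take C (6 @ 79) → take A (35 @ 168) → take 30/38 of E → 127.89; 71/71 used.
Total value = 374.89

374.89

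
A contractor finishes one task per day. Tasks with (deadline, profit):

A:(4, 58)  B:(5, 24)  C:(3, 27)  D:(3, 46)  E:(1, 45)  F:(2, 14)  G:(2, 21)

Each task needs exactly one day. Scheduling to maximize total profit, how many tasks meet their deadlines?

5

Take jobs in profit order; each goes to the latest open slot no later than its deadline.
Profit order: A=58 D=46 E=45 C=27 B=24 G=21 F=14
Assign: A→slot 4, D→slot 3, E→slot 1, C→slot 2, B→slot 5, G skipped, F skipped.
Slots: [1:E] [2:C] [3:D] [4:A] [5:B]
5 of 7 scheduled.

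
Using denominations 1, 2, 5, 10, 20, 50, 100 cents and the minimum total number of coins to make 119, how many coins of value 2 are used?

Use the largest denomination that fits, subtract, and repeat.
119 − 1×100→19 − 1×10→9 − 1×5→4 − 2×2→0
Count of 2: 2

2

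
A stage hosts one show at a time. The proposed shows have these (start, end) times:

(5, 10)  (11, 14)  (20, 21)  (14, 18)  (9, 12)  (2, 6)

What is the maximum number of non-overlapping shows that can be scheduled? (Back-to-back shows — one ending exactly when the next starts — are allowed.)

4

Sorted by end: (2,6)  (5,10)  (9,12)  (11,14)  (14,18)  (20,21)
take (2,6); take (9,12); skip (11,14); take (14,18); take (20,21).
Selected 4 shows.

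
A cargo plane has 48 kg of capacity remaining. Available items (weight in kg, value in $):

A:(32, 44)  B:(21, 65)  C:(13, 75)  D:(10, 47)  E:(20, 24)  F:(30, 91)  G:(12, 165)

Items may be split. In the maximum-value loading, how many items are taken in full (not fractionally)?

3

Ratios (sorted): G 13.75, C 5.77, D 4.70, B 3.10, F 3.03, A 1.38, E 1.20
take G (12 @ 165); take C (13 @ 75); take D (10 @ 47); take 13/21 of B → 40.24. Capacity used 48/48.
3 item(s) taken whole; one partial (take 13/21 of B).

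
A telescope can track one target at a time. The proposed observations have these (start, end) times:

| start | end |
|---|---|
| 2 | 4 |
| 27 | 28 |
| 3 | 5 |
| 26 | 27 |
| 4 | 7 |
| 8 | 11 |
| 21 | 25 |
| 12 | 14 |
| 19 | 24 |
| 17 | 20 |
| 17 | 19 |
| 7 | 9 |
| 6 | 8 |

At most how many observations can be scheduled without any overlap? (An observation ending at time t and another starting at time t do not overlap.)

8

Sort by end time and greedily take each interval whose start is ≥ the last chosen end.
Sorted by end: (2,4)  (3,5)  (4,7)  (6,8)  (7,9)  (8,11)  (12,14)  (17,19)  (17,20)  (19,24)  (21,25)  (26,27)  (27,28)
take (2,4); take (4,7); take (7,9); take (12,14); take (17,19); take (19,24); skip (21,25); take (26,27); take (27,28).
Selected 8 observations.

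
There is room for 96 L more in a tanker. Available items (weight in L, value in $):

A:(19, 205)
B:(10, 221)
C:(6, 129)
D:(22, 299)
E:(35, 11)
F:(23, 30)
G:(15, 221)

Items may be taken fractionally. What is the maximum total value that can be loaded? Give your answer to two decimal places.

1105.31

Order: B (221/10=22.10) > C (129/6=21.50) > G (221/15=14.73) > D (299/22=13.59) > A (205/19=10.79) > F (30/23=1.30) > E (11/35=0.31)
Fill: take B (10 @ 221) → take C (6 @ 129) → take G (15 @ 221) → take D (22 @ 299) → take A (19 @ 205) → take F (23 @ 30) → take 1/35 of E → 0.31; 96/96 used.
Total value = 1105.31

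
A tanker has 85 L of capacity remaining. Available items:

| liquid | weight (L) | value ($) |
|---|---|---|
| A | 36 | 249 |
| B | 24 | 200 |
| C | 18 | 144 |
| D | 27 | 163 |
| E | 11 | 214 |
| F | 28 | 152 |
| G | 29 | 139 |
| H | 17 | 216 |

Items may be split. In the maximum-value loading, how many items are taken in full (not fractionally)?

4

Ratios (sorted): E 19.45, H 12.71, B 8.33, C 8.00, A 6.92, D 6.04, F 5.43, G 4.79
take E (11 @ 214); take H (17 @ 216); take B (24 @ 200); take C (18 @ 144); take 15/36 of A → 103.75. Capacity used 85/85.
4 item(s) taken whole; one partial (take 15/36 of A).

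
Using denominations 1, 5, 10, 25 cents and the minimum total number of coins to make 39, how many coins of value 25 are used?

Use the largest denomination that fits, subtract, and repeat.
39 − 1×25→14 − 1×10→4 − 4×1→0
Count of 25: 1

1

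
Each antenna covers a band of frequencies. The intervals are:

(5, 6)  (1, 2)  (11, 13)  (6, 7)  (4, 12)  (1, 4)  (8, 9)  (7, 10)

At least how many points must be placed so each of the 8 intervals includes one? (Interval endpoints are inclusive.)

4

By right end: [1,2]  [1,4]  [5,6]  [6,7]  [8,9]  [7,10]  [4,12]  [11,13]
[1,2] uncovered → point at 2; [5,6] uncovered → point at 6; [8,9] uncovered → point at 9; [11,13] uncovered → point at 13.
Points: 2, 6, 9, 13 (4 total).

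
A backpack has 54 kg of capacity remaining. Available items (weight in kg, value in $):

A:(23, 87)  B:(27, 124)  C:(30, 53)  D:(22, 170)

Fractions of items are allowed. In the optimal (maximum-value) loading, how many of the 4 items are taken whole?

2

Ratios (sorted): D 7.73, B 4.59, A 3.78, C 1.77
take D (22 @ 170); take B (27 @ 124); take 5/23 of A → 18.91. Capacity used 54/54.
2 item(s) taken whole; one partial (take 5/23 of A).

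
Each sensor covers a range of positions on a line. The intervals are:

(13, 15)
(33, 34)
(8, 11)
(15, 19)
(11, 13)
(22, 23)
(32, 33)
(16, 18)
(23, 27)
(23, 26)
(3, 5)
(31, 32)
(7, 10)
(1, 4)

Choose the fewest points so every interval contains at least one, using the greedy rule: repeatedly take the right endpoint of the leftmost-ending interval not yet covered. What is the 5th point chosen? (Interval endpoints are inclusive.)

Sort by right endpoint; whenever an interval is uncovered, place a point at its right end.
Sorted: [1,4] [3,5] [7,10] [8,11] [11,13] [13,15] [16,18] [15,19] [22,23] [23,26] [23,27] [31,32] [32,33] [33,34]
{[1,4],[3,5]} hit by 4; {[7,10],[8,11]} hit by 10; {[11,13],[13,15]} hit by 13; {[16,18],[15,19]} hit by 18; {[22,23],[23,26],[23,27]} hit by 23; {[31,32],[32,33]} hit by 32; {[33,34]} hit by 34.
Points: 4, 10, 13, 18, 23, 32, 34 (7 total).

23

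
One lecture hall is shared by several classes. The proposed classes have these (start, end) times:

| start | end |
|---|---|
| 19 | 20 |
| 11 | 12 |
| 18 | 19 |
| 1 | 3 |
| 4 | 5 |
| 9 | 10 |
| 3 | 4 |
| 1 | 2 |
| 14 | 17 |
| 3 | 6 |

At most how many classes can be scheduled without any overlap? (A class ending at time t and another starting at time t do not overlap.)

8

Order by finish time; keep every interval that doesn't clash with the previous kept one.
Sorted by end: (1,2)  (1,3)  (3,4)  (4,5)  (3,6)  (9,10)  (11,12)  (14,17)  (18,19)  (19,20)
take (1,2); take (3,4); take (4,5); take (9,10); take (11,12); take (14,17); take (18,19); take (19,20).
Selected 8 classes.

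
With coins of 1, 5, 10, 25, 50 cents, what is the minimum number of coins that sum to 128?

128 − 2×50→28 − 1×25→3 − 3×1→0
Total coins = 2 + 1 + 3 = 6

6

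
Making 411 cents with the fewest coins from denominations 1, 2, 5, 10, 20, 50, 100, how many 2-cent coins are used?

0

Greedy: take as many of the largest coin as possible, then repeat with the remainder.
411 − 4×100→11 − 1×10→1 − 1×1→0
Count of 2: 0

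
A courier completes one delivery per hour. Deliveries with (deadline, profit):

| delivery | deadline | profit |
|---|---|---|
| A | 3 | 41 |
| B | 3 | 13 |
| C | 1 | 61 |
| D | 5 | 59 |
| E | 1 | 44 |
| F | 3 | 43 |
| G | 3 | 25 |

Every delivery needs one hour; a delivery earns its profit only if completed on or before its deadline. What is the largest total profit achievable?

Take jobs in profit order; each goes to the latest open slot no later than its deadline.
Profit order: C=61 D=59 E=44 F=43 A=41 G=25 B=13
Assign: C→slot 1, D→slot 5, E skipped, F→slot 3, A→slot 2, G skipped, B skipped.
Slots: [1:C] [2:A] [3:F] [5:D]
Profit = 61 + 41 + 43 + 59 = 204

204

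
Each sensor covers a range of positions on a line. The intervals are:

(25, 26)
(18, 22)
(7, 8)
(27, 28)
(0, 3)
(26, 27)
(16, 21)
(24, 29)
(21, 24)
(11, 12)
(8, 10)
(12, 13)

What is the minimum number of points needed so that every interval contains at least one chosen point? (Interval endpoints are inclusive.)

6

Process intervals by earliest right end; each time one isn't hit yet, stab at its right endpoint.
By right end: [0,3]  [7,8]  [8,10]  [11,12]  [12,13]  [16,21]  [18,22]  [21,24]  [25,26]  [26,27]  [27,28]  [24,29]
[0,3] uncovered → point at 3; [7,8] uncovered → point at 8; [11,12] uncovered → point at 12; [16,21] uncovered → point at 21; [25,26] uncovered → point at 26; [27,28] uncovered → point at 28.
Points: 3, 8, 12, 21, 26, 28 (6 total).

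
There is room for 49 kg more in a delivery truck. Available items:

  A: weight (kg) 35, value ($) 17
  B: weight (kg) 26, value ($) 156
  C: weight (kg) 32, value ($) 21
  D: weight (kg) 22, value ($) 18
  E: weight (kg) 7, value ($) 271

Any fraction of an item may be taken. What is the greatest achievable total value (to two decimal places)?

440.09

Order: E (271/7=38.71) > B (156/26=6.00) > D (18/22=0.82) > C (21/32=0.66) > A (17/35=0.49)
Fill: take E (7 @ 271) → take B (26 @ 156) → take 16/22 of D → 13.09; 49/49 used.
Total value = 440.09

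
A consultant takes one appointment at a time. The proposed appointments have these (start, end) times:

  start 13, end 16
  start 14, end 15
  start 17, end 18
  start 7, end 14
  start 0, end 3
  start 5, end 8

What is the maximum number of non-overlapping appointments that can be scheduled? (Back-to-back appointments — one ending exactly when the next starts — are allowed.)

Sorted by end: (0,3)  (5,8)  (7,14)  (14,15)  (13,16)  (17,18)
take (0,3); take (5,8); take (14,15); take (17,18).
Selected 4 appointments.

4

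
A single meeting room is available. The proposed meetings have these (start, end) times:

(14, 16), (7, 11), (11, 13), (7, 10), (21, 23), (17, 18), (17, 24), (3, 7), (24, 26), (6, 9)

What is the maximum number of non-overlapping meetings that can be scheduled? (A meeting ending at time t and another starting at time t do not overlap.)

7

Sort by end time and greedily take each interval whose start is ≥ the last chosen end.
Sorted by end: (3,7)  (6,9)  (7,10)  (7,11)  (11,13)  (14,16)  (17,18)  (21,23)  (17,24)  (24,26)
take (3,7); take (7,10); take (11,13); take (14,16); take (17,18); take (21,23); skip (17,24); take (24,26).
Selected 7 meetings.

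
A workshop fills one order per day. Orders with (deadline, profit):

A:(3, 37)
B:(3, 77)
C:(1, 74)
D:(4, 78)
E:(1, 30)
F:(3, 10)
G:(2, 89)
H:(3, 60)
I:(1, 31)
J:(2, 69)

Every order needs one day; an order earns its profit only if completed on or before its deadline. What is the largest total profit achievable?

Sort by profit descending; place each in the latest free slot ≤ its deadline.
By profit: G(d2,89), D(d4,78), B(d3,77), C(d1,74), J(d2,69), H(d3,60), A(d3,37), I(d1,31), E(d1,30), F(d3,10)
G→slot 2; D→slot 4; B→slot 3; C→slot 1; J skipped; H skipped; A skipped; I skipped; E skipped; F skipped.
Profit = 74 + 89 + 77 + 78 = 318

318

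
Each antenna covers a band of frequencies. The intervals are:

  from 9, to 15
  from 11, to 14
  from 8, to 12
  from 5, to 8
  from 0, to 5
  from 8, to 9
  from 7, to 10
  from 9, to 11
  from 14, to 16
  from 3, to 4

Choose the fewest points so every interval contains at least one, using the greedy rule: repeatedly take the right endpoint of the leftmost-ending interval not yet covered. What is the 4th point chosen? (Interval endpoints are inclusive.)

16

Sorted: [3,4] [0,5] [5,8] [8,9] [7,10] [9,11] [8,12] [11,14] [9,15] [14,16]
{[3,4],[0,5]} hit by 4; {[5,8],[8,9],[7,10]} hit by 8; {[9,11],[8,12],[11,14],[9,15]} hit by 11; {[14,16]} hit by 16.
Points: 4, 8, 11, 16 (4 total).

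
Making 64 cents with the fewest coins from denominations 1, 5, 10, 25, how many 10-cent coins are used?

1

Use the largest denomination that fits, subtract, and repeat.
64 = 2×25 + 1×10 + 4×1
Count of 10: 1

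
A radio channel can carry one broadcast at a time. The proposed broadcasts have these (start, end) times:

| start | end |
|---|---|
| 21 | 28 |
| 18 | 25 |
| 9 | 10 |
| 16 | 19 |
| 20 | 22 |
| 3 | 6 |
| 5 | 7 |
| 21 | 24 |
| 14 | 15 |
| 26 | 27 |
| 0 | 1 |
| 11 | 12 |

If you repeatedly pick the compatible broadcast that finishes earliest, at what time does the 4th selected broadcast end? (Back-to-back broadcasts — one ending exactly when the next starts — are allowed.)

By end time: (0,1), (3,6), (5,7), (9,10), (11,12), (14,15), (16,19), (20,22), (21,24), (18,25), (26,27), (21,28).
Pick (0,1); next start ≥ 1 → (3,6); next start ≥ 6 → (9,10); next start ≥ 10 → (11,12); next start ≥ 12 → (14,15); next start ≥ 15 → (16,19); next start ≥ 19 → (20,22); next start ≥ 22 → (26,27).
Selected: (0,1) (3,6) (9,10) (11,12) (14,15) (16,19) (20,22) (26,27)

12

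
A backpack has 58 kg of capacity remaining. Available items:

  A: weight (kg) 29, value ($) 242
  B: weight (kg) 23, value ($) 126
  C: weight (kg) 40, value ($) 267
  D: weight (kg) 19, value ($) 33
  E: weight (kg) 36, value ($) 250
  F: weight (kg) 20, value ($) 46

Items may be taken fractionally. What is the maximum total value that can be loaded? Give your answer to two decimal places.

443.39

Order: A (242/29=8.34) > E (250/36=6.94) > C (267/40=6.67) > B (126/23=5.48) > F (46/20=2.30) > D (33/19=1.74)
Fill: take A (29 @ 242) → take 29/36 of E → 201.39; 58/58 used.
Total value = 443.39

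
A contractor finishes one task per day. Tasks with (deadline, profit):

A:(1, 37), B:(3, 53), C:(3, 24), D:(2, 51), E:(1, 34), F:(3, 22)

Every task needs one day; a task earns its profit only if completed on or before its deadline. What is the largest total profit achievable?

141

Sort by profit descending; place each in the latest free slot ≤ its deadline.
By profit: B(d3,53), D(d2,51), A(d1,37), E(d1,34), C(d3,24), F(d3,22)
B→slot 3; D→slot 2; A→slot 1; E skipped; C skipped; F skipped.
Profit = 37 + 51 + 53 = 141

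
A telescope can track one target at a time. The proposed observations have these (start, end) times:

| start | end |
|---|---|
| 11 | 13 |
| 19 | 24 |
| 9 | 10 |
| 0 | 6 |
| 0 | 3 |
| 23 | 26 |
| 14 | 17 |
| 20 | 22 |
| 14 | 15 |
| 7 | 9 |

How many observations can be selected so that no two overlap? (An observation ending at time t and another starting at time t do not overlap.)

Sorted by end: (0,3)  (0,6)  (7,9)  (9,10)  (11,13)  (14,15)  (14,17)  (20,22)  (19,24)  (23,26)
take (0,3); take (7,9); take (9,10); take (11,13); take (14,15); skip (14,17); take (20,22); skip (19,24); take (23,26).
Selected 7 observations.

7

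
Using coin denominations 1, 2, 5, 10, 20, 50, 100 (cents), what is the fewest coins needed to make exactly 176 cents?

5

176 = 1×100 + 1×50 + 1×20 + 1×5 + 1×1
Total coins = 1 + 1 + 1 + 1 + 1 = 5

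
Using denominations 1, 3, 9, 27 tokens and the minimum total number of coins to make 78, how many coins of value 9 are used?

Greedy: take as many of the largest coin as possible, then repeat with the remainder.
78 − 2×27→24 − 2×9→6 − 2×3→0
Count of 9: 2

2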